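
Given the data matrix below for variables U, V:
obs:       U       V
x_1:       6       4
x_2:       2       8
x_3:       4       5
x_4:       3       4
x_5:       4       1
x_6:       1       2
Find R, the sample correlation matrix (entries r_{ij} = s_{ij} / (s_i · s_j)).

Step 1 — column means:
  mean(U) = (6 + 2 + 4 + 3 + 4 + 1) / 6 = 20/6 = 3.3333
  mean(V) = (4 + 8 + 5 + 4 + 1 + 2) / 6 = 24/6 = 4

Step 2 — sample variances and covariances s[i,j] = (1/(n-1)) · Σ_k (x_{k,i} - mean_i) · (x_{k,j} - mean_j), with n-1 = 5:
  s[U,U] = ((2.6667)·(2.6667) + (-1.3333)·(-1.3333) + (0.6667)·(0.6667) + (-0.3333)·(-0.3333) + (0.6667)·(0.6667) + (-2.3333)·(-2.3333)) / 5 = 15.3333/5 = 3.0667
  s[U,V] = ((2.6667)·(0) + (-1.3333)·(4) + (0.6667)·(1) + (-0.3333)·(0) + (0.6667)·(-3) + (-2.3333)·(-2)) / 5 = -2/5 = -0.4
  s[V,V] = ((0)·(0) + (4)·(4) + (1)·(1) + (0)·(0) + (-3)·(-3) + (-2)·(-2)) / 5 = 30/5 = 6
  Sample standard deviations s_i = √(s[i,i]):
  s(U) = √(3.0667) = 1.7512
  s(V) = √(6) = 2.4495

Step 3 — r_{ij} = s_{ij} / (s_i · s_j):
  r[U,U] = 1 (diagonal).
  r[U,V] = -0.4 / (1.7512 · 2.4495) = -0.4 / 4.2895 = -0.0933
  r[V,V] = 1 (diagonal).

R is symmetric with unit diagonal. Assembling:

R = [[1, -0.0933],
 [-0.0933, 1]]


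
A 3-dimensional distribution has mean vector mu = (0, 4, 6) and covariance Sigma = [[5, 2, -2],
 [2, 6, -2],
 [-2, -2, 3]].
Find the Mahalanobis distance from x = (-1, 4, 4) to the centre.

Step 1 — centre the observation: (x - mu) = (-1, 0, -2).

Step 2 — invert Sigma (cofactor / det for 3×3, or solve directly):
  Sigma^{-1} = [[0.28, -0.04, 0.16],
 [-0.04, 0.22, 0.12],
 [0.16, 0.12, 0.52]].

Step 3 — form the quadratic (x - mu)^T · Sigma^{-1} · (x - mu):
  Sigma^{-1} · (x - mu) = (-0.6, -0.2, -1.2).
  (x - mu)^T · [Sigma^{-1} · (x - mu)] = (-1)·(-0.6) + (0)·(-0.2) + (-2)·(-1.2) = 3.

Step 4 — take square root: d = √(3) ≈ 1.7321.

d(x, mu) = √(3) ≈ 1.7321


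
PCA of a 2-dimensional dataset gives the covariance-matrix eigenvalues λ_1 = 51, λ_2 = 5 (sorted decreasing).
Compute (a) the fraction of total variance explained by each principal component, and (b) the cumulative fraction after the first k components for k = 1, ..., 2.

Step 1 — total variance = trace(Sigma) = Σ λ_i = 51 + 5 = 56.

Step 2 — fraction explained by component i = λ_i / Σ λ:
  PC1: 51/56 = 0.9107
  PC2: 5/56 = 0.0893

Step 3 — cumulative fraction after k components = (λ_1 + ... + λ_k) / Σ λ:
  k = 1: 51/56 = 0.9107
  k = 2: (51 + 5)/56 = 56/56 = 1

Summary (fraction, with percent):

explained: PC1 0.9107 (91.07%), PC2 0.0893 (8.93%);  cumulative: 0.9107, 1


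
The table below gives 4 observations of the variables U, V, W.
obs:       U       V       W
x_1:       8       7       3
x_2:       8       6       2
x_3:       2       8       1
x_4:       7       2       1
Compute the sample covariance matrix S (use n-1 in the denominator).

Step 1 — column means:
  mean(U) = (8 + 8 + 2 + 7) / 4 = 25/4 = 6.25
  mean(V) = (7 + 6 + 8 + 2) / 4 = 23/4 = 5.75
  mean(W) = (3 + 2 + 1 + 1) / 4 = 7/4 = 1.75

Step 2 — sample covariance S[i,j] = (1/(n-1)) · Σ_k (x_{k,i} - mean_i) · (x_{k,j} - mean_j), with n-1 = 3.
  S[U,U] = ((1.75)·(1.75) + (1.75)·(1.75) + (-4.25)·(-4.25) + (0.75)·(0.75)) / 3 = 24.75/3 = 8.25
  S[U,V] = ((1.75)·(1.25) + (1.75)·(0.25) + (-4.25)·(2.25) + (0.75)·(-3.75)) / 3 = -9.75/3 = -3.25
  S[U,W] = ((1.75)·(1.25) + (1.75)·(0.25) + (-4.25)·(-0.75) + (0.75)·(-0.75)) / 3 = 5.25/3 = 1.75
  S[V,V] = ((1.25)·(1.25) + (0.25)·(0.25) + (2.25)·(2.25) + (-3.75)·(-3.75)) / 3 = 20.75/3 = 6.9167
  S[V,W] = ((1.25)·(1.25) + (0.25)·(0.25) + (2.25)·(-0.75) + (-3.75)·(-0.75)) / 3 = 2.75/3 = 0.9167
  S[W,W] = ((1.25)·(1.25) + (0.25)·(0.25) + (-0.75)·(-0.75) + (-0.75)·(-0.75)) / 3 = 2.75/3 = 0.9167

S is symmetric (S[j,i] = S[i,j]). Assembling:

S = [[8.25, -3.25, 1.75],
 [-3.25, 6.9167, 0.9167],
 [1.75, 0.9167, 0.9167]]


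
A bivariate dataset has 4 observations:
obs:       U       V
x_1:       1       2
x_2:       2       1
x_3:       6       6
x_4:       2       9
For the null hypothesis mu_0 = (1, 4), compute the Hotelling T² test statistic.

Step 1 — sample mean vector:
  mean(U) = (1 + 2 + 6 + 2) / 4 = 11/4 = 2.75
  mean(V) = (2 + 1 + 6 + 9) / 4 = 18/4 = 4.5
  x̄ = (2.75, 4.5),  deviation x̄ - mu_0 = (2.75, 4.5) - (1, 4) = (1.75, 0.5).

Step 2 — sample covariance matrix, S[i,j] = (1/(n-1)) · Σ_k (x_{k,i} - mean_i) · (x_{k,j} - mean_j), divisor n-1 = 3:
  S[U,U] = ((-1.75)·(-1.75) + (-0.75)·(-0.75) + (3.25)·(3.25) + (-0.75)·(-0.75)) / 3 = 14.75/3 = 4.9167
  S[U,V] = ((-1.75)·(-2.5) + (-0.75)·(-3.5) + (3.25)·(1.5) + (-0.75)·(4.5)) / 3 = 8.5/3 = 2.8333
  S[V,V] = ((-2.5)·(-2.5) + (-3.5)·(-3.5) + (1.5)·(1.5) + (4.5)·(4.5)) / 3 = 41/3 = 13.6667
  S = [[4.9167, 2.8333],
 [2.8333, 13.6667]].

Step 3 — invert S. det(S) = 4.9167·13.6667 - (2.8333)² = 59.1667.
  S^{-1} = (1/det) · [[d, -b], [-b, a]] = [[0.231, -0.0479],
 [-0.0479, 0.0831]].

Step 4 — quadratic form (x̄ - mu_0)^T · S^{-1} · (x̄ - mu_0):
  S^{-1} · (x̄ - mu_0) = (0.3803, -0.0423),
  (x̄ - mu_0)^T · [...] = (1.75)·(0.3803) + (0.5)·(-0.0423) = 0.6444.

Step 5 — scale by n: T² = 4 · 0.6444 = 2.5775.

T² ≈ 2.5775


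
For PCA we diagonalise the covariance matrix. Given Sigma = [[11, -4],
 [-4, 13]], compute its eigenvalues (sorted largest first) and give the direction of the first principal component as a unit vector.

Step 1 — characteristic polynomial of 2×2 Sigma:
  det(Sigma - λI) = λ² - trace · λ + det = 0.
  trace = 11 + 13 = 24, det = 11·13 - (-4)² = 127.
Step 2 — discriminant:
  Δ = trace² - 4·det = 576 - 508 = 68.
Step 3 — eigenvalues:
  λ = (trace ± √Δ)/2 = (24 ± 8.2462)/2,
  λ_1 = 16.1231,  λ_2 = 7.8769.

Step 4 — unit eigenvector for λ_1: solve (Sigma - λ_1 I)v = 0. First row:
  (11 - 16.1231)·v_x + (-4)·v_y = 0, i.e. (-5.1231)·v_x + (-4)·v_y = 0,
  so v ∝ (b, λ_1 - a) = (-4, 5.1231); multiply by -1 so the first entry is positive: u = (4, -5.1231).
  ||u|| = √((4)² + (-5.1231)²) = √(42.2462) ≈ 6.4997,
  v_1 = u/||u|| ≈ (0.6154, -0.7882) (||v_1|| = 1).

λ_1 = 16.1231,  λ_2 = 7.8769;  v_1 ≈ (0.6154, -0.7882)


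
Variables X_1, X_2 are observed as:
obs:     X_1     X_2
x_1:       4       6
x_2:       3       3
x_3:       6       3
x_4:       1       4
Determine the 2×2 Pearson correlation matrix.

Step 1 — column means:
  mean(X_1) = (4 + 3 + 6 + 1) / 4 = 14/4 = 3.5
  mean(X_2) = (6 + 3 + 3 + 4) / 4 = 16/4 = 4

Step 2 — sample variances and covariances s[i,j] = (1/(n-1)) · Σ_k (x_{k,i} - mean_i) · (x_{k,j} - mean_j), with n-1 = 3:
  s[X_1,X_1] = ((0.5)·(0.5) + (-0.5)·(-0.5) + (2.5)·(2.5) + (-2.5)·(-2.5)) / 3 = 13/3 = 4.3333
  s[X_1,X_2] = ((0.5)·(2) + (-0.5)·(-1) + (2.5)·(-1) + (-2.5)·(0)) / 3 = -1/3 = -0.3333
  s[X_2,X_2] = ((2)·(2) + (-1)·(-1) + (-1)·(-1) + (0)·(0)) / 3 = 6/3 = 2
  Sample standard deviations s_i = √(s[i,i]):
  s(X_1) = √(4.3333) = 2.0817
  s(X_2) = √(2) = 1.4142

Step 3 — r_{ij} = s_{ij} / (s_i · s_j):
  r[X_1,X_1] = 1 (diagonal).
  r[X_1,X_2] = -0.3333 / (2.0817 · 1.4142) = -0.3333 / 2.9439 = -0.1132
  r[X_2,X_2] = 1 (diagonal).

R is symmetric with unit diagonal. Assembling:

R = [[1, -0.1132],
 [-0.1132, 1]]


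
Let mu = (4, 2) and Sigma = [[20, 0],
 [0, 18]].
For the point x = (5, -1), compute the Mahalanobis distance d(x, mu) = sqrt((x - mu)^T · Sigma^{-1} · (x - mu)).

Step 1 — centre the observation: (x - mu) = (1, -3).

Step 2 — invert Sigma. det(Sigma) = 20·18 - (0)² = 360.
  Sigma^{-1} = (1/det) · [[d, -b], [-b, a]] = [[0.05, 0],
 [0, 0.0556]].

Step 3 — form the quadratic (x - mu)^T · Sigma^{-1} · (x - mu):
  Sigma^{-1} · (x - mu) = (0.05, -0.1667).
  (x - mu)^T · [Sigma^{-1} · (x - mu)] = (1)·(0.05) + (-3)·(-0.1667) = 0.55.

Step 4 — take square root: d = √(0.55) ≈ 0.7416.

d(x, mu) = √(0.55) ≈ 0.7416


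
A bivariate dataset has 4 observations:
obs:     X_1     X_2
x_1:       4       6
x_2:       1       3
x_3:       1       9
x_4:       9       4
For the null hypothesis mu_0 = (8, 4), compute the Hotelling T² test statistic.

Step 1 — sample mean vector:
  mean(X_1) = (4 + 1 + 1 + 9) / 4 = 15/4 = 3.75
  mean(X_2) = (6 + 3 + 9 + 4) / 4 = 22/4 = 5.5
  x̄ = (3.75, 5.5),  deviation x̄ - mu_0 = (3.75, 5.5) - (8, 4) = (-4.25, 1.5).

Step 2 — sample covariance matrix, S[i,j] = (1/(n-1)) · Σ_k (x_{k,i} - mean_i) · (x_{k,j} - mean_j), divisor n-1 = 3:
  S[X_1,X_1] = ((0.25)·(0.25) + (-2.75)·(-2.75) + (-2.75)·(-2.75) + (5.25)·(5.25)) / 3 = 42.75/3 = 14.25
  S[X_1,X_2] = ((0.25)·(0.5) + (-2.75)·(-2.5) + (-2.75)·(3.5) + (5.25)·(-1.5)) / 3 = -10.5/3 = -3.5
  S[X_2,X_2] = ((0.5)·(0.5) + (-2.5)·(-2.5) + (3.5)·(3.5) + (-1.5)·(-1.5)) / 3 = 21/3 = 7
  S = [[14.25, -3.5],
 [-3.5, 7]].

Step 3 — invert S. det(S) = 14.25·7 - (-3.5)² = 87.5.
  S^{-1} = (1/det) · [[d, -b], [-b, a]] = [[0.08, 0.04],
 [0.04, 0.1629]].

Step 4 — quadratic form (x̄ - mu_0)^T · S^{-1} · (x̄ - mu_0):
  S^{-1} · (x̄ - mu_0) = (-0.28, 0.0743),
  (x̄ - mu_0)^T · [...] = (-4.25)·(-0.28) + (1.5)·(0.0743) = 1.3014.

Step 5 — scale by n: T² = 4 · 1.3014 = 5.2057.

T² ≈ 5.2057


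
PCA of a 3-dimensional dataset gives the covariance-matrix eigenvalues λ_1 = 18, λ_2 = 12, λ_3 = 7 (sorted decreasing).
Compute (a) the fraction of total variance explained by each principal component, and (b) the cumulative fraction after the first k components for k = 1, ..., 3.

Step 1 — total variance = trace(Sigma) = Σ λ_i = 18 + 12 + 7 = 37.

Step 2 — fraction explained by component i = λ_i / Σ λ:
  PC1: 18/37 = 0.4865
  PC2: 12/37 = 0.3243
  PC3: 7/37 = 0.1892

Step 3 — cumulative fraction after k components = (λ_1 + ... + λ_k) / Σ λ:
  k = 1: 18/37 = 0.4865
  k = 2: (18 + 12)/37 = 30/37 = 0.8108
  k = 3: (18 + 12 + 7)/37 = 37/37 = 1

Summary (fraction, with percent):

explained: PC1 0.4865 (48.65%), PC2 0.3243 (32.43%), PC3 0.1892 (18.92%);  cumulative: 0.4865, 0.8108, 1


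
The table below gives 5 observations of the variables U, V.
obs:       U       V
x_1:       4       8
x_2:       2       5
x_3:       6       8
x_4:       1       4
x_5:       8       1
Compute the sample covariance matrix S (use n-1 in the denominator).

Step 1 — column means:
  mean(U) = (4 + 2 + 6 + 1 + 8) / 5 = 21/5 = 4.2
  mean(V) = (8 + 5 + 8 + 4 + 1) / 5 = 26/5 = 5.2

Step 2 — sample covariance S[i,j] = (1/(n-1)) · Σ_k (x_{k,i} - mean_i) · (x_{k,j} - mean_j), with n-1 = 4.
  S[U,U] = ((-0.2)·(-0.2) + (-2.2)·(-2.2) + (1.8)·(1.8) + (-3.2)·(-3.2) + (3.8)·(3.8)) / 4 = 32.8/4 = 8.2
  S[U,V] = ((-0.2)·(2.8) + (-2.2)·(-0.2) + (1.8)·(2.8) + (-3.2)·(-1.2) + (3.8)·(-4.2)) / 4 = -7.2/4 = -1.8
  S[V,V] = ((2.8)·(2.8) + (-0.2)·(-0.2) + (2.8)·(2.8) + (-1.2)·(-1.2) + (-4.2)·(-4.2)) / 4 = 34.8/4 = 8.7

S is symmetric (S[j,i] = S[i,j]). Assembling:

S = [[8.2, -1.8],
 [-1.8, 8.7]]


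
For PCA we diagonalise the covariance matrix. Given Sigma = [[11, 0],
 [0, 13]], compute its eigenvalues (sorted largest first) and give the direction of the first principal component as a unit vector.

Step 1 — characteristic polynomial of 2×2 Sigma:
  det(Sigma - λI) = λ² - trace · λ + det = 0.
  trace = 11 + 13 = 24, det = 11·13 - (0)² = 143.
Step 2 — discriminant:
  Δ = trace² - 4·det = 576 - 572 = 4.
Step 3 — eigenvalues:
  λ = (trace ± √Δ)/2 = (24 ± 2)/2,
  λ_1 = 13,  λ_2 = 11.

Step 4 — unit eigenvector for λ_1: Sigma is diagonal, so its eigenvectors are the coordinate axes. λ_1 = 13 is the diagonal entry on the second coordinate axis, hence
  v_1 = (0, 1) (||v_1|| = 1).

λ_1 = 13,  λ_2 = 11;  v_1 ≈ (0, 1)


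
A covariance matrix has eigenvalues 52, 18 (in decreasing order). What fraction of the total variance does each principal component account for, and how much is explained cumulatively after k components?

Step 1 — total variance = trace(Sigma) = Σ λ_i = 52 + 18 = 70.

Step 2 — fraction explained by component i = λ_i / Σ λ:
  PC1: 52/70 = 0.7429
  PC2: 18/70 = 0.2571

Step 3 — cumulative fraction after k components = (λ_1 + ... + λ_k) / Σ λ:
  k = 1: 52/70 = 0.7429
  k = 2: (52 + 18)/70 = 70/70 = 1

Summary (fraction, with percent):

explained: PC1 0.7429 (74.29%), PC2 0.2571 (25.71%);  cumulative: 0.7429, 1


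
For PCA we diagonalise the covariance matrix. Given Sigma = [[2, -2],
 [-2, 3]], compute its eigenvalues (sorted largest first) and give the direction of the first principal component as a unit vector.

Step 1 — characteristic polynomial of 2×2 Sigma:
  det(Sigma - λI) = λ² - trace · λ + det = 0.
  trace = 2 + 3 = 5, det = 2·3 - (-2)² = 2.
Step 2 — discriminant:
  Δ = trace² - 4·det = 25 - 8 = 17.
Step 3 — eigenvalues:
  λ = (trace ± √Δ)/2 = (5 ± 4.1231)/2,
  λ_1 = 4.5616,  λ_2 = 0.4384.

Step 4 — unit eigenvector for λ_1: solve (Sigma - λ_1 I)v = 0. First row:
  (2 - 4.5616)·v_x + (-2)·v_y = 0, i.e. (-2.5616)·v_x + (-2)·v_y = 0,
  so v ∝ (b, λ_1 - a) = (-2, 2.5616); multiply by -1 so the first entry is positive: u = (2, -2.5616).
  ||u|| = √((2)² + (-2.5616)²) = √(10.5616) ≈ 3.2499,
  v_1 = u/||u|| ≈ (0.6154, -0.7882) (||v_1|| = 1).

λ_1 = 4.5616,  λ_2 = 0.4384;  v_1 ≈ (0.6154, -0.7882)


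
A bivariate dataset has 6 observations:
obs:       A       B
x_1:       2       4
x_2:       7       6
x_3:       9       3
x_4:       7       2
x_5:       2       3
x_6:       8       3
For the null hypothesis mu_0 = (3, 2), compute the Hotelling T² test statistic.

Step 1 — sample mean vector:
  mean(A) = (2 + 7 + 9 + 7 + 2 + 8) / 6 = 35/6 = 5.8333
  mean(B) = (4 + 6 + 3 + 2 + 3 + 3) / 6 = 21/6 = 3.5
  x̄ = (5.8333, 3.5),  deviation x̄ - mu_0 = (5.8333, 3.5) - (3, 2) = (2.8333, 1.5).

Step 2 — sample covariance matrix, S[i,j] = (1/(n-1)) · Σ_k (x_{k,i} - mean_i) · (x_{k,j} - mean_j), divisor n-1 = 5:
  S[A,A] = ((-3.8333)·(-3.8333) + (1.1667)·(1.1667) + (3.1667)·(3.1667) + (1.1667)·(1.1667) + (-3.8333)·(-3.8333) + (2.1667)·(2.1667)) / 5 = 46.8333/5 = 9.3667
  S[A,B] = ((-3.8333)·(0.5) + (1.1667)·(2.5) + (3.1667)·(-0.5) + (1.1667)·(-1.5) + (-3.8333)·(-0.5) + (2.1667)·(-0.5)) / 5 = -1.5/5 = -0.3
  S[B,B] = ((0.5)·(0.5) + (2.5)·(2.5) + (-0.5)·(-0.5) + (-1.5)·(-1.5) + (-0.5)·(-0.5) + (-0.5)·(-0.5)) / 5 = 9.5/5 = 1.9
  S = [[9.3667, -0.3],
 [-0.3, 1.9]].

Step 3 — invert S. det(S) = 9.3667·1.9 - (-0.3)² = 17.7067.
  S^{-1} = (1/det) · [[d, -b], [-b, a]] = [[0.1073, 0.0169],
 [0.0169, 0.529]].

Step 4 — quadratic form (x̄ - mu_0)^T · S^{-1} · (x̄ - mu_0):
  S^{-1} · (x̄ - mu_0) = (0.3294, 0.8415),
  (x̄ - mu_0)^T · [...] = (2.8333)·(0.3294) + (1.5)·(0.8415) = 2.1957.

Step 5 — scale by n: T² = 6 · 2.1957 = 13.1739.

T² ≈ 13.1739


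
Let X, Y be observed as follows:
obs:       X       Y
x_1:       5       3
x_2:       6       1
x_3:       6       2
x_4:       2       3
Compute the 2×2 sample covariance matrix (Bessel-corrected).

Step 1 — column means:
  mean(X) = (5 + 6 + 6 + 2) / 4 = 19/4 = 4.75
  mean(Y) = (3 + 1 + 2 + 3) / 4 = 9/4 = 2.25

Step 2 — sample covariance S[i,j] = (1/(n-1)) · Σ_k (x_{k,i} - mean_i) · (x_{k,j} - mean_j), with n-1 = 3.
  S[X,X] = ((0.25)·(0.25) + (1.25)·(1.25) + (1.25)·(1.25) + (-2.75)·(-2.75)) / 3 = 10.75/3 = 3.5833
  S[X,Y] = ((0.25)·(0.75) + (1.25)·(-1.25) + (1.25)·(-0.25) + (-2.75)·(0.75)) / 3 = -3.75/3 = -1.25
  S[Y,Y] = ((0.75)·(0.75) + (-1.25)·(-1.25) + (-0.25)·(-0.25) + (0.75)·(0.75)) / 3 = 2.75/3 = 0.9167

S is symmetric (S[j,i] = S[i,j]). Assembling:

S = [[3.5833, -1.25],
 [-1.25, 0.9167]]


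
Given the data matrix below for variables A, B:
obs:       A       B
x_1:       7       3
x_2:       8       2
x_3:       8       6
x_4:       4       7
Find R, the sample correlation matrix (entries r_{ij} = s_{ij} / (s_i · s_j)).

Step 1 — column means:
  mean(A) = (7 + 8 + 8 + 4) / 4 = 27/4 = 6.75
  mean(B) = (3 + 2 + 6 + 7) / 4 = 18/4 = 4.5

Step 2 — sample variances and covariances s[i,j] = (1/(n-1)) · Σ_k (x_{k,i} - mean_i) · (x_{k,j} - mean_j), with n-1 = 3:
  s[A,A] = ((0.25)·(0.25) + (1.25)·(1.25) + (1.25)·(1.25) + (-2.75)·(-2.75)) / 3 = 10.75/3 = 3.5833
  s[A,B] = ((0.25)·(-1.5) + (1.25)·(-2.5) + (1.25)·(1.5) + (-2.75)·(2.5)) / 3 = -8.5/3 = -2.8333
  s[B,B] = ((-1.5)·(-1.5) + (-2.5)·(-2.5) + (1.5)·(1.5) + (2.5)·(2.5)) / 3 = 17/3 = 5.6667
  Sample standard deviations s_i = √(s[i,i]):
  s(A) = √(3.5833) = 1.893
  s(B) = √(5.6667) = 2.3805

Step 3 — r_{ij} = s_{ij} / (s_i · s_j):
  r[A,A] = 1 (diagonal).
  r[A,B] = -2.8333 / (1.893 · 2.3805) = -2.8333 / 4.5062 = -0.6288
  r[B,B] = 1 (diagonal).

R is symmetric with unit diagonal. Assembling:

R = [[1, -0.6288],
 [-0.6288, 1]]


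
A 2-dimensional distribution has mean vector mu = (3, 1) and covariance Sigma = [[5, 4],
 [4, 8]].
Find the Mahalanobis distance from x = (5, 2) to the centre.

Step 1 — centre the observation: (x - mu) = (2, 1).

Step 2 — invert Sigma. det(Sigma) = 5·8 - (4)² = 24.
  Sigma^{-1} = (1/det) · [[d, -b], [-b, a]] = [[0.3333, -0.1667],
 [-0.1667, 0.2083]].

Step 3 — form the quadratic (x - mu)^T · Sigma^{-1} · (x - mu):
  Sigma^{-1} · (x - mu) = (0.5, -0.125).
  (x - mu)^T · [Sigma^{-1} · (x - mu)] = (2)·(0.5) + (1)·(-0.125) = 0.875.

Step 4 — take square root: d = √(0.875) ≈ 0.9354.

d(x, mu) = √(0.875) ≈ 0.9354


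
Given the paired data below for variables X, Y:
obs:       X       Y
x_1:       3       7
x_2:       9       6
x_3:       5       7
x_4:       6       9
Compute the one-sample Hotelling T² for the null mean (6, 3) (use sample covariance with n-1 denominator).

Step 1 — sample mean vector:
  mean(X) = (3 + 9 + 5 + 6) / 4 = 23/4 = 5.75
  mean(Y) = (7 + 6 + 7 + 9) / 4 = 29/4 = 7.25
  x̄ = (5.75, 7.25),  deviation x̄ - mu_0 = (5.75, 7.25) - (6, 3) = (-0.25, 4.25).

Step 2 — sample covariance matrix, S[i,j] = (1/(n-1)) · Σ_k (x_{k,i} - mean_i) · (x_{k,j} - mean_j), divisor n-1 = 3:
  S[X,X] = ((-2.75)·(-2.75) + (3.25)·(3.25) + (-0.75)·(-0.75) + (0.25)·(0.25)) / 3 = 18.75/3 = 6.25
  S[X,Y] = ((-2.75)·(-0.25) + (3.25)·(-1.25) + (-0.75)·(-0.25) + (0.25)·(1.75)) / 3 = -2.75/3 = -0.9167
  S[Y,Y] = ((-0.25)·(-0.25) + (-1.25)·(-1.25) + (-0.25)·(-0.25) + (1.75)·(1.75)) / 3 = 4.75/3 = 1.5833
  S = [[6.25, -0.9167],
 [-0.9167, 1.5833]].

Step 3 — invert S. det(S) = 6.25·1.5833 - (-0.9167)² = 9.0556.
  S^{-1} = (1/det) · [[d, -b], [-b, a]] = [[0.1748, 0.1012],
 [0.1012, 0.6902]].

Step 4 — quadratic form (x̄ - mu_0)^T · S^{-1} · (x̄ - mu_0):
  S^{-1} · (x̄ - mu_0) = (0.3865, 2.908),
  (x̄ - mu_0)^T · [...] = (-0.25)·(0.3865) + (4.25)·(2.908) = 12.2623.

Step 5 — scale by n: T² = 4 · 12.2623 = 49.0491.

T² ≈ 49.0491


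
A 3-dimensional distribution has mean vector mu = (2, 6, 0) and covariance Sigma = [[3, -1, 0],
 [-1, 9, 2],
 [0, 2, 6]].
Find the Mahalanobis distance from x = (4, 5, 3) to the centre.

Step 1 — centre the observation: (x - mu) = (2, -1, 3).

Step 2 — invert Sigma (cofactor / det for 3×3, or solve directly):
  Sigma^{-1} = [[0.3472, 0.0417, -0.0139],
 [0.0417, 0.125, -0.0417],
 [-0.0139, -0.0417, 0.1806]].

Step 3 — form the quadratic (x - mu)^T · Sigma^{-1} · (x - mu):
  Sigma^{-1} · (x - mu) = (0.6111, -0.1667, 0.5556).
  (x - mu)^T · [Sigma^{-1} · (x - mu)] = (2)·(0.6111) + (-1)·(-0.1667) + (3)·(0.5556) = 3.0556.

Step 4 — take square root: d = √(3.0556) ≈ 1.748.

d(x, mu) = √(3.0556) ≈ 1.748


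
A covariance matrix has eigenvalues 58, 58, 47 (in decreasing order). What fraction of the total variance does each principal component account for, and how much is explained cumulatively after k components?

Step 1 — total variance = trace(Sigma) = Σ λ_i = 58 + 58 + 47 = 163.

Step 2 — fraction explained by component i = λ_i / Σ λ:
  PC1: 58/163 = 0.3558
  PC2: 58/163 = 0.3558
  PC3: 47/163 = 0.2883

Step 3 — cumulative fraction after k components = (λ_1 + ... + λ_k) / Σ λ:
  k = 1: 58/163 = 0.3558
  k = 2: (58 + 58)/163 = 116/163 = 0.7117
  k = 3: (58 + 58 + 47)/163 = 163/163 = 1

Summary (fraction, with percent):

explained: PC1 0.3558 (35.58%), PC2 0.3558 (35.58%), PC3 0.2883 (28.83%);  cumulative: 0.3558, 0.7117, 1


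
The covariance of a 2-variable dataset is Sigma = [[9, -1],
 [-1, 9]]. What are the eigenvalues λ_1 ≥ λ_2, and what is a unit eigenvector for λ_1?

Step 1 — characteristic polynomial of 2×2 Sigma:
  det(Sigma - λI) = λ² - trace · λ + det = 0.
  trace = 9 + 9 = 18, det = 9·9 - (-1)² = 80.
Step 2 — discriminant:
  Δ = trace² - 4·det = 324 - 320 = 4.
Step 3 — eigenvalues:
  λ = (trace ± √Δ)/2 = (18 ± 2)/2,
  λ_1 = 10,  λ_2 = 8.

Step 4 — unit eigenvector for λ_1: solve (Sigma - λ_1 I)v = 0. First row:
  (9 - 10)·v_x + (-1)·v_y = 0, i.e. (-1)·v_x + (-1)·v_y = 0,
  so v ∝ (b, λ_1 - a) = (-1, 1); multiply by -1 so the first entry is positive: u = (1, -1).
  ||u|| = √((1)² + (-1)²) = √(2) ≈ 1.4142,
  v_1 = u/||u|| ≈ (0.7071, -0.7071) (||v_1|| = 1).

λ_1 = 10,  λ_2 = 8;  v_1 ≈ (0.7071, -0.7071)


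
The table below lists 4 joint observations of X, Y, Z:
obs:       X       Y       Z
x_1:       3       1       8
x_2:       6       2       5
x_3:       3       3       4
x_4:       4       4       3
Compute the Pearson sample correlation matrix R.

Step 1 — column means:
  mean(X) = (3 + 6 + 3 + 4) / 4 = 16/4 = 4
  mean(Y) = (1 + 2 + 3 + 4) / 4 = 10/4 = 2.5
  mean(Z) = (8 + 5 + 4 + 3) / 4 = 20/4 = 5

Step 2 — sample variances and covariances s[i,j] = (1/(n-1)) · Σ_k (x_{k,i} - mean_i) · (x_{k,j} - mean_j), with n-1 = 3:
  s[X,X] = ((-1)·(-1) + (2)·(2) + (-1)·(-1) + (0)·(0)) / 3 = 6/3 = 2
  s[X,Y] = ((-1)·(-1.5) + (2)·(-0.5) + (-1)·(0.5) + (0)·(1.5)) / 3 = 0/3 = 0
  s[X,Z] = ((-1)·(3) + (2)·(0) + (-1)·(-1) + (0)·(-2)) / 3 = -2/3 = -0.6667
  s[Y,Y] = ((-1.5)·(-1.5) + (-0.5)·(-0.5) + (0.5)·(0.5) + (1.5)·(1.5)) / 3 = 5/3 = 1.6667
  s[Y,Z] = ((-1.5)·(3) + (-0.5)·(0) + (0.5)·(-1) + (1.5)·(-2)) / 3 = -8/3 = -2.6667
  s[Z,Z] = ((3)·(3) + (0)·(0) + (-1)·(-1) + (-2)·(-2)) / 3 = 14/3 = 4.6667
  Sample standard deviations s_i = √(s[i,i]):
  s(X) = √(2) = 1.4142
  s(Y) = √(1.6667) = 1.291
  s(Z) = √(4.6667) = 2.1602

Step 3 — r_{ij} = s_{ij} / (s_i · s_j):
  r[X,X] = 1 (diagonal).
  r[X,Y] = 0 / (1.4142 · 1.291) = 0 / 1.8257 = 0
  r[X,Z] = -0.6667 / (1.4142 · 2.1602) = -0.6667 / 3.0551 = -0.2182
  r[Y,Y] = 1 (diagonal).
  r[Y,Z] = -2.6667 / (1.291 · 2.1602) = -2.6667 / 2.7889 = -0.9562
  r[Z,Z] = 1 (diagonal).

R is symmetric with unit diagonal. Assembling:

R = [[1, 0, -0.2182],
 [0, 1, -0.9562],
 [-0.2182, -0.9562, 1]]


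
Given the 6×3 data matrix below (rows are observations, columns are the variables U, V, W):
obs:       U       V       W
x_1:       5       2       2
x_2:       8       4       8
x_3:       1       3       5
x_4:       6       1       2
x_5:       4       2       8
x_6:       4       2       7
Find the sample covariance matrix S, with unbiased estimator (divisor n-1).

Step 1 — column means:
  mean(U) = (5 + 8 + 1 + 6 + 4 + 4) / 6 = 28/6 = 4.6667
  mean(V) = (2 + 4 + 3 + 1 + 2 + 2) / 6 = 14/6 = 2.3333
  mean(W) = (2 + 8 + 5 + 2 + 8 + 7) / 6 = 32/6 = 5.3333

Step 2 — sample covariance S[i,j] = (1/(n-1)) · Σ_k (x_{k,i} - mean_i) · (x_{k,j} - mean_j), with n-1 = 5.
  S[U,U] = ((0.3333)·(0.3333) + (3.3333)·(3.3333) + (-3.6667)·(-3.6667) + (1.3333)·(1.3333) + (-0.6667)·(-0.6667) + (-0.6667)·(-0.6667)) / 5 = 27.3333/5 = 5.4667
  S[U,V] = ((0.3333)·(-0.3333) + (3.3333)·(1.6667) + (-3.6667)·(0.6667) + (1.3333)·(-1.3333) + (-0.6667)·(-0.3333) + (-0.6667)·(-0.3333)) / 5 = 1.6667/5 = 0.3333
  S[U,W] = ((0.3333)·(-3.3333) + (3.3333)·(2.6667) + (-3.6667)·(-0.3333) + (1.3333)·(-3.3333) + (-0.6667)·(2.6667) + (-0.6667)·(1.6667)) / 5 = 1.6667/5 = 0.3333
  S[V,V] = ((-0.3333)·(-0.3333) + (1.6667)·(1.6667) + (0.6667)·(0.6667) + (-1.3333)·(-1.3333) + (-0.3333)·(-0.3333) + (-0.3333)·(-0.3333)) / 5 = 5.3333/5 = 1.0667
  S[V,W] = ((-0.3333)·(-3.3333) + (1.6667)·(2.6667) + (0.6667)·(-0.3333) + (-1.3333)·(-3.3333) + (-0.3333)·(2.6667) + (-0.3333)·(1.6667)) / 5 = 8.3333/5 = 1.6667
  S[W,W] = ((-3.3333)·(-3.3333) + (2.6667)·(2.6667) + (-0.3333)·(-0.3333) + (-3.3333)·(-3.3333) + (2.6667)·(2.6667) + (1.6667)·(1.6667)) / 5 = 39.3333/5 = 7.8667

S is symmetric (S[j,i] = S[i,j]). Assembling:

S = [[5.4667, 0.3333, 0.3333],
 [0.3333, 1.0667, 1.6667],
 [0.3333, 1.6667, 7.8667]]


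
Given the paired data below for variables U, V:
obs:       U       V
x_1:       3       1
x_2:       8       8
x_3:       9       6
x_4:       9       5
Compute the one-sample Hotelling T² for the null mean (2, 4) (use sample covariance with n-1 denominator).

Step 1 — sample mean vector:
  mean(U) = (3 + 8 + 9 + 9) / 4 = 29/4 = 7.25
  mean(V) = (1 + 8 + 6 + 5) / 4 = 20/4 = 5
  x̄ = (7.25, 5),  deviation x̄ - mu_0 = (7.25, 5) - (2, 4) = (5.25, 1).

Step 2 — sample covariance matrix, S[i,j] = (1/(n-1)) · Σ_k (x_{k,i} - mean_i) · (x_{k,j} - mean_j), divisor n-1 = 3:
  S[U,U] = ((-4.25)·(-4.25) + (0.75)·(0.75) + (1.75)·(1.75) + (1.75)·(1.75)) / 3 = 24.75/3 = 8.25
  S[U,V] = ((-4.25)·(-4) + (0.75)·(3) + (1.75)·(1) + (1.75)·(0)) / 3 = 21/3 = 7
  S[V,V] = ((-4)·(-4) + (3)·(3) + (1)·(1) + (0)·(0)) / 3 = 26/3 = 8.6667
  S = [[8.25, 7],
 [7, 8.6667]].

Step 3 — invert S. det(S) = 8.25·8.6667 - (7)² = 22.5.
  S^{-1} = (1/det) · [[d, -b], [-b, a]] = [[0.3852, -0.3111],
 [-0.3111, 0.3667]].

Step 4 — quadratic form (x̄ - mu_0)^T · S^{-1} · (x̄ - mu_0):
  S^{-1} · (x̄ - mu_0) = (1.7111, -1.2667),
  (x̄ - mu_0)^T · [...] = (5.25)·(1.7111) + (1)·(-1.2667) = 7.7167.

Step 5 — scale by n: T² = 4 · 7.7167 = 30.8667.

T² ≈ 30.8667


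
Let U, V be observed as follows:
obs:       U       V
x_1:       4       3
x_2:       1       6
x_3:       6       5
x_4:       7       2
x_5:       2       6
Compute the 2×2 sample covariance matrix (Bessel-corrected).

Step 1 — column means:
  mean(U) = (4 + 1 + 6 + 7 + 2) / 5 = 20/5 = 4
  mean(V) = (3 + 6 + 5 + 2 + 6) / 5 = 22/5 = 4.4

Step 2 — sample covariance S[i,j] = (1/(n-1)) · Σ_k (x_{k,i} - mean_i) · (x_{k,j} - mean_j), with n-1 = 4.
  S[U,U] = ((0)·(0) + (-3)·(-3) + (2)·(2) + (3)·(3) + (-2)·(-2)) / 4 = 26/4 = 6.5
  S[U,V] = ((0)·(-1.4) + (-3)·(1.6) + (2)·(0.6) + (3)·(-2.4) + (-2)·(1.6)) / 4 = -14/4 = -3.5
  S[V,V] = ((-1.4)·(-1.4) + (1.6)·(1.6) + (0.6)·(0.6) + (-2.4)·(-2.4) + (1.6)·(1.6)) / 4 = 13.2/4 = 3.3

S is symmetric (S[j,i] = S[i,j]). Assembling:

S = [[6.5, -3.5],
 [-3.5, 3.3]]


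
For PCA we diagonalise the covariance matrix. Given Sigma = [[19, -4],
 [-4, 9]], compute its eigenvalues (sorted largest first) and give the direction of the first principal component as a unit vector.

Step 1 — characteristic polynomial of 2×2 Sigma:
  det(Sigma - λI) = λ² - trace · λ + det = 0.
  trace = 19 + 9 = 28, det = 19·9 - (-4)² = 155.
Step 2 — discriminant:
  Δ = trace² - 4·det = 784 - 620 = 164.
Step 3 — eigenvalues:
  λ = (trace ± √Δ)/2 = (28 ± 12.8062)/2,
  λ_1 = 20.4031,  λ_2 = 7.5969.

Step 4 — unit eigenvector for λ_1: solve (Sigma - λ_1 I)v = 0. First row:
  (19 - 20.4031)·v_x + (-4)·v_y = 0, i.e. (-1.4031)·v_x + (-4)·v_y = 0,
  so v ∝ (b, λ_1 - a) = (-4, 1.4031); multiply by -1 so the first entry is positive: u = (4, -1.4031).
  ||u|| = √((4)² + (-1.4031)²) = √(17.9688) ≈ 4.239,
  v_1 = u/||u|| ≈ (0.9436, -0.331) (||v_1|| = 1).

λ_1 = 20.4031,  λ_2 = 7.5969;  v_1 ≈ (0.9436, -0.331)


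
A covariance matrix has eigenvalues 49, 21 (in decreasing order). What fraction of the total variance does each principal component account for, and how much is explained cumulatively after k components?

Step 1 — total variance = trace(Sigma) = Σ λ_i = 49 + 21 = 70.

Step 2 — fraction explained by component i = λ_i / Σ λ:
  PC1: 49/70 = 0.7
  PC2: 21/70 = 0.3

Step 3 — cumulative fraction after k components = (λ_1 + ... + λ_k) / Σ λ:
  k = 1: 49/70 = 0.7
  k = 2: (49 + 21)/70 = 70/70 = 1

Summary (fraction, with percent):

explained: PC1 0.7 (70%), PC2 0.3 (30%);  cumulative: 0.7, 1


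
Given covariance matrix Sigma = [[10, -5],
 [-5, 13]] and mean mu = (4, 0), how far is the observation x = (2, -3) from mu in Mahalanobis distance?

Step 1 — centre the observation: (x - mu) = (-2, -3).

Step 2 — invert Sigma. det(Sigma) = 10·13 - (-5)² = 105.
  Sigma^{-1} = (1/det) · [[d, -b], [-b, a]] = [[0.1238, 0.0476],
 [0.0476, 0.0952]].

Step 3 — form the quadratic (x - mu)^T · Sigma^{-1} · (x - mu):
  Sigma^{-1} · (x - mu) = (-0.3905, -0.381).
  (x - mu)^T · [Sigma^{-1} · (x - mu)] = (-2)·(-0.3905) + (-3)·(-0.381) = 1.9238.

Step 4 — take square root: d = √(1.9238) ≈ 1.387.

d(x, mu) = √(1.9238) ≈ 1.387


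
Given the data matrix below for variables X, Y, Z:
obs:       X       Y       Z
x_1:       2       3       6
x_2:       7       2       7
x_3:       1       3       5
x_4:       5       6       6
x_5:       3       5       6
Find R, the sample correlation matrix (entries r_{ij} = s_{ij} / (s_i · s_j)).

Step 1 — column means:
  mean(X) = (2 + 7 + 1 + 5 + 3) / 5 = 18/5 = 3.6
  mean(Y) = (3 + 2 + 3 + 6 + 5) / 5 = 19/5 = 3.8
  mean(Z) = (6 + 7 + 5 + 6 + 6) / 5 = 30/5 = 6

Step 2 — sample variances and covariances s[i,j] = (1/(n-1)) · Σ_k (x_{k,i} - mean_i) · (x_{k,j} - mean_j), with n-1 = 4:
  s[X,X] = ((-1.6)·(-1.6) + (3.4)·(3.4) + (-2.6)·(-2.6) + (1.4)·(1.4) + (-0.6)·(-0.6)) / 4 = 23.2/4 = 5.8
  s[X,Y] = ((-1.6)·(-0.8) + (3.4)·(-1.8) + (-2.6)·(-0.8) + (1.4)·(2.2) + (-0.6)·(1.2)) / 4 = -0.4/4 = -0.1
  s[X,Z] = ((-1.6)·(0) + (3.4)·(1) + (-2.6)·(-1) + (1.4)·(0) + (-0.6)·(0)) / 4 = 6/4 = 1.5
  s[Y,Y] = ((-0.8)·(-0.8) + (-1.8)·(-1.8) + (-0.8)·(-0.8) + (2.2)·(2.2) + (1.2)·(1.2)) / 4 = 10.8/4 = 2.7
  s[Y,Z] = ((-0.8)·(0) + (-1.8)·(1) + (-0.8)·(-1) + (2.2)·(0) + (1.2)·(0)) / 4 = -1/4 = -0.25
  s[Z,Z] = ((0)·(0) + (1)·(1) + (-1)·(-1) + (0)·(0) + (0)·(0)) / 4 = 2/4 = 0.5
  Sample standard deviations s_i = √(s[i,i]):
  s(X) = √(5.8) = 2.4083
  s(Y) = √(2.7) = 1.6432
  s(Z) = √(0.5) = 0.7071

Step 3 — r_{ij} = s_{ij} / (s_i · s_j):
  r[X,X] = 1 (diagonal).
  r[X,Y] = -0.1 / (2.4083 · 1.6432) = -0.1 / 3.9573 = -0.0253
  r[X,Z] = 1.5 / (2.4083 · 0.7071) = 1.5 / 1.7029 = 0.8808
  r[Y,Y] = 1 (diagonal).
  r[Y,Z] = -0.25 / (1.6432 · 0.7071) = -0.25 / 1.1619 = -0.2152
  r[Z,Z] = 1 (diagonal).

R is symmetric with unit diagonal. Assembling:

R = [[1, -0.0253, 0.8808],
 [-0.0253, 1, -0.2152],
 [0.8808, -0.2152, 1]]


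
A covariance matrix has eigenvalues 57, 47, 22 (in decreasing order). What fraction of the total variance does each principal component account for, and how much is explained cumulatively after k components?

Step 1 — total variance = trace(Sigma) = Σ λ_i = 57 + 47 + 22 = 126.

Step 2 — fraction explained by component i = λ_i / Σ λ:
  PC1: 57/126 = 0.4524
  PC2: 47/126 = 0.373
  PC3: 22/126 = 0.1746

Step 3 — cumulative fraction after k components = (λ_1 + ... + λ_k) / Σ λ:
  k = 1: 57/126 = 0.4524
  k = 2: (57 + 47)/126 = 104/126 = 0.8254
  k = 3: (57 + 47 + 22)/126 = 126/126 = 1

Summary (fraction, with percent):

explained: PC1 0.4524 (45.24%), PC2 0.373 (37.3%), PC3 0.1746 (17.46%);  cumulative: 0.4524, 0.8254, 1


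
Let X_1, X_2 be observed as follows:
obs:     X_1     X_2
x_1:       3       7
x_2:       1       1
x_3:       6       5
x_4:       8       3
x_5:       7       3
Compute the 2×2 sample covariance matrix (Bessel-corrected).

Step 1 — column means:
  mean(X_1) = (3 + 1 + 6 + 8 + 7) / 5 = 25/5 = 5
  mean(X_2) = (7 + 1 + 5 + 3 + 3) / 5 = 19/5 = 3.8

Step 2 — sample covariance S[i,j] = (1/(n-1)) · Σ_k (x_{k,i} - mean_i) · (x_{k,j} - mean_j), with n-1 = 4.
  S[X_1,X_1] = ((-2)·(-2) + (-4)·(-4) + (1)·(1) + (3)·(3) + (2)·(2)) / 4 = 34/4 = 8.5
  S[X_1,X_2] = ((-2)·(3.2) + (-4)·(-2.8) + (1)·(1.2) + (3)·(-0.8) + (2)·(-0.8)) / 4 = 2/4 = 0.5
  S[X_2,X_2] = ((3.2)·(3.2) + (-2.8)·(-2.8) + (1.2)·(1.2) + (-0.8)·(-0.8) + (-0.8)·(-0.8)) / 4 = 20.8/4 = 5.2

S is symmetric (S[j,i] = S[i,j]). Assembling:

S = [[8.5, 0.5],
 [0.5, 5.2]]


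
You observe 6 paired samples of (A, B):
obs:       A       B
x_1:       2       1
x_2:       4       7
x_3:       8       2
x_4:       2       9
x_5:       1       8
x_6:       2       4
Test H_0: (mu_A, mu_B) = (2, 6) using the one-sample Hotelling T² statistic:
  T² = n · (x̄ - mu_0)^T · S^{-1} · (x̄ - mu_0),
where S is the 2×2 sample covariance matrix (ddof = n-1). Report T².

Step 1 — sample mean vector:
  mean(A) = (2 + 4 + 8 + 2 + 1 + 2) / 6 = 19/6 = 3.1667
  mean(B) = (1 + 7 + 2 + 9 + 8 + 4) / 6 = 31/6 = 5.1667
  x̄ = (3.1667, 5.1667),  deviation x̄ - mu_0 = (3.1667, 5.1667) - (2, 6) = (1.1667, -0.8333).

Step 2 — sample covariance matrix, S[i,j] = (1/(n-1)) · Σ_k (x_{k,i} - mean_i) · (x_{k,j} - mean_j), divisor n-1 = 5:
  S[A,A] = ((-1.1667)·(-1.1667) + (0.8333)·(0.8333) + (4.8333)·(4.8333) + (-1.1667)·(-1.1667) + (-2.1667)·(-2.1667) + (-1.1667)·(-1.1667)) / 5 = 32.8333/5 = 6.5667
  S[A,B] = ((-1.1667)·(-4.1667) + (0.8333)·(1.8333) + (4.8333)·(-3.1667) + (-1.1667)·(3.8333) + (-2.1667)·(2.8333) + (-1.1667)·(-1.1667)) / 5 = -18.1667/5 = -3.6333
  S[B,B] = ((-4.1667)·(-4.1667) + (1.8333)·(1.8333) + (-3.1667)·(-3.1667) + (3.8333)·(3.8333) + (2.8333)·(2.8333) + (-1.1667)·(-1.1667)) / 5 = 54.8333/5 = 10.9667
  S = [[6.5667, -3.6333],
 [-3.6333, 10.9667]].

Step 3 — invert S. det(S) = 6.5667·10.9667 - (-3.6333)² = 58.8133.
  S^{-1} = (1/det) · [[d, -b], [-b, a]] = [[0.1865, 0.0618],
 [0.0618, 0.1117]].

Step 4 — quadratic form (x̄ - mu_0)^T · S^{-1} · (x̄ - mu_0):
  S^{-1} · (x̄ - mu_0) = (0.1661, -0.021),
  (x̄ - mu_0)^T · [...] = (1.1667)·(0.1661) + (-0.8333)·(-0.021) = 0.2112.

Step 5 — scale by n: T² = 6 · 0.2112 = 1.2673.

T² ≈ 1.2673


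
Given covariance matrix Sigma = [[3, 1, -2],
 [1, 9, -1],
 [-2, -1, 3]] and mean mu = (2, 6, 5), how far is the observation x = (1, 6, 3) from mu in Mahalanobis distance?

Step 1 — centre the observation: (x - mu) = (-1, 0, -2).

Step 2 — invert Sigma (cofactor / det for 3×3, or solve directly):
  Sigma^{-1} = [[0.6047, -0.0233, 0.3953],
 [-0.0233, 0.1163, 0.0233],
 [0.3953, 0.0233, 0.6047]].

Step 3 — form the quadratic (x - mu)^T · Sigma^{-1} · (x - mu):
  Sigma^{-1} · (x - mu) = (-1.3953, -0.0233, -1.6047).
  (x - mu)^T · [Sigma^{-1} · (x - mu)] = (-1)·(-1.3953) + (0)·(-0.0233) + (-2)·(-1.6047) = 4.6047.

Step 4 — take square root: d = √(4.6047) ≈ 2.1458.

d(x, mu) = √(4.6047) ≈ 2.1458


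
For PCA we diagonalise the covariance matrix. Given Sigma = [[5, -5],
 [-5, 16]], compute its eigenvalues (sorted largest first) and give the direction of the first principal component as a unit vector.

Step 1 — characteristic polynomial of 2×2 Sigma:
  det(Sigma - λI) = λ² - trace · λ + det = 0.
  trace = 5 + 16 = 21, det = 5·16 - (-5)² = 55.
Step 2 — discriminant:
  Δ = trace² - 4·det = 441 - 220 = 221.
Step 3 — eigenvalues:
  λ = (trace ± √Δ)/2 = (21 ± 14.8661)/2,
  λ_1 = 17.933,  λ_2 = 3.067.

Step 4 — unit eigenvector for λ_1: solve (Sigma - λ_1 I)v = 0. First row:
  (5 - 17.933)·v_x + (-5)·v_y = 0, i.e. (-12.933)·v_x + (-5)·v_y = 0,
  so v ∝ (b, λ_1 - a) = (-5, 12.933); multiply by -1 so the first entry is positive: u = (5, -12.933).
  ||u|| = √((5)² + (-12.933)²) = √(192.2634) ≈ 13.8659,
  v_1 = u/||u|| ≈ (0.3606, -0.9327) (||v_1|| = 1).

λ_1 = 17.933,  λ_2 = 3.067;  v_1 ≈ (0.3606, -0.9327)


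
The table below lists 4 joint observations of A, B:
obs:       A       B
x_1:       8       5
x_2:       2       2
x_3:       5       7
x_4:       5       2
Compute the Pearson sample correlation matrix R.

Step 1 — column means:
  mean(A) = (8 + 2 + 5 + 5) / 4 = 20/4 = 5
  mean(B) = (5 + 2 + 7 + 2) / 4 = 16/4 = 4

Step 2 — sample variances and covariances s[i,j] = (1/(n-1)) · Σ_k (x_{k,i} - mean_i) · (x_{k,j} - mean_j), with n-1 = 3:
  s[A,A] = ((3)·(3) + (-3)·(-3) + (0)·(0) + (0)·(0)) / 3 = 18/3 = 6
  s[A,B] = ((3)·(1) + (-3)·(-2) + (0)·(3) + (0)·(-2)) / 3 = 9/3 = 3
  s[B,B] = ((1)·(1) + (-2)·(-2) + (3)·(3) + (-2)·(-2)) / 3 = 18/3 = 6
  Sample standard deviations s_i = √(s[i,i]):
  s(A) = √(6) = 2.4495
  s(B) = √(6) = 2.4495

Step 3 — r_{ij} = s_{ij} / (s_i · s_j):
  r[A,A] = 1 (diagonal).
  r[A,B] = 3 / (2.4495 · 2.4495) = 3 / 6 = 0.5
  r[B,B] = 1 (diagonal).

R is symmetric with unit diagonal. Assembling:

R = [[1, 0.5],
 [0.5, 1]]


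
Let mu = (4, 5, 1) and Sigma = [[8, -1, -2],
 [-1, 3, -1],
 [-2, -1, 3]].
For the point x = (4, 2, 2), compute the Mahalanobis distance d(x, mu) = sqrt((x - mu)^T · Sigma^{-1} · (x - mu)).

Step 1 — centre the observation: (x - mu) = (0, -3, 1).

Step 2 — invert Sigma (cofactor / det for 3×3, or solve directly):
  Sigma^{-1} = [[0.1778, 0.1111, 0.1556],
 [0.1111, 0.4444, 0.2222],
 [0.1556, 0.2222, 0.5111]].

Step 3 — form the quadratic (x - mu)^T · Sigma^{-1} · (x - mu):
  Sigma^{-1} · (x - mu) = (-0.1778, -1.1111, -0.1556).
  (x - mu)^T · [Sigma^{-1} · (x - mu)] = (0)·(-0.1778) + (-3)·(-1.1111) + (1)·(-0.1556) = 3.1778.

Step 4 — take square root: d = √(3.1778) ≈ 1.7826.

d(x, mu) = √(3.1778) ≈ 1.7826


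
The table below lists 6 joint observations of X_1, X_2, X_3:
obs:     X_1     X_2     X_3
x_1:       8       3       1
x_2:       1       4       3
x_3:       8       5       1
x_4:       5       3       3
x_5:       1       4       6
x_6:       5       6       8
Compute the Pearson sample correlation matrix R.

Step 1 — column means:
  mean(X_1) = (8 + 1 + 8 + 5 + 1 + 5) / 6 = 28/6 = 4.6667
  mean(X_2) = (3 + 4 + 5 + 3 + 4 + 6) / 6 = 25/6 = 4.1667
  mean(X_3) = (1 + 3 + 1 + 3 + 6 + 8) / 6 = 22/6 = 3.6667

Step 2 — sample variances and covariances s[i,j] = (1/(n-1)) · Σ_k (x_{k,i} - mean_i) · (x_{k,j} - mean_j), with n-1 = 5:
  s[X_1,X_1] = ((3.3333)·(3.3333) + (-3.6667)·(-3.6667) + (3.3333)·(3.3333) + (0.3333)·(0.3333) + (-3.6667)·(-3.6667) + (0.3333)·(0.3333)) / 5 = 49.3333/5 = 9.8667
  s[X_1,X_2] = ((3.3333)·(-1.1667) + (-3.6667)·(-0.1667) + (3.3333)·(0.8333) + (0.3333)·(-1.1667) + (-3.6667)·(-0.1667) + (0.3333)·(1.8333)) / 5 = 0.3333/5 = 0.0667
  s[X_1,X_3] = ((3.3333)·(-2.6667) + (-3.6667)·(-0.6667) + (3.3333)·(-2.6667) + (0.3333)·(-0.6667) + (-3.6667)·(2.3333) + (0.3333)·(4.3333)) / 5 = -22.6667/5 = -4.5333
  s[X_2,X_2] = ((-1.1667)·(-1.1667) + (-0.1667)·(-0.1667) + (0.8333)·(0.8333) + (-1.1667)·(-1.1667) + (-0.1667)·(-0.1667) + (1.8333)·(1.8333)) / 5 = 6.8333/5 = 1.3667
  s[X_2,X_3] = ((-1.1667)·(-2.6667) + (-0.1667)·(-0.6667) + (0.8333)·(-2.6667) + (-1.1667)·(-0.6667) + (-0.1667)·(2.3333) + (1.8333)·(4.3333)) / 5 = 9.3333/5 = 1.8667
  s[X_3,X_3] = ((-2.6667)·(-2.6667) + (-0.6667)·(-0.6667) + (-2.6667)·(-2.6667) + (-0.6667)·(-0.6667) + (2.3333)·(2.3333) + (4.3333)·(4.3333)) / 5 = 39.3333/5 = 7.8667
  Sample standard deviations s_i = √(s[i,i]):
  s(X_1) = √(9.8667) = 3.1411
  s(X_2) = √(1.3667) = 1.169
  s(X_3) = √(7.8667) = 2.8048

Step 3 — r_{ij} = s_{ij} / (s_i · s_j):
  r[X_1,X_1] = 1 (diagonal).
  r[X_1,X_2] = 0.0667 / (3.1411 · 1.169) = 0.0667 / 3.6721 = 0.0182
  r[X_1,X_3] = -4.5333 / (3.1411 · 2.8048) = -4.5333 / 8.8101 = -0.5146
  r[X_2,X_2] = 1 (diagonal).
  r[X_2,X_3] = 1.8667 / (1.169 · 2.8048) = 1.8667 / 3.2789 = 0.5693
  r[X_3,X_3] = 1 (diagonal).

R is symmetric with unit diagonal. Assembling:

R = [[1, 0.0182, -0.5146],
 [0.0182, 1, 0.5693],
 [-0.5146, 0.5693, 1]]


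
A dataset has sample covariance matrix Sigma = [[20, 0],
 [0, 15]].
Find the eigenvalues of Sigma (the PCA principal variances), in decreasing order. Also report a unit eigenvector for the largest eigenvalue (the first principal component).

Step 1 — characteristic polynomial of 2×2 Sigma:
  det(Sigma - λI) = λ² - trace · λ + det = 0.
  trace = 20 + 15 = 35, det = 20·15 - (0)² = 300.
Step 2 — discriminant:
  Δ = trace² - 4·det = 1225 - 1200 = 25.
Step 3 — eigenvalues:
  λ = (trace ± √Δ)/2 = (35 ± 5)/2,
  λ_1 = 20,  λ_2 = 15.

Step 4 — unit eigenvector for λ_1: Sigma is diagonal, so its eigenvectors are the coordinate axes. λ_1 = 20 is the diagonal entry on the first coordinate axis, hence
  v_1 = (1, 0) (||v_1|| = 1).

λ_1 = 20,  λ_2 = 15;  v_1 ≈ (1, 0)
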